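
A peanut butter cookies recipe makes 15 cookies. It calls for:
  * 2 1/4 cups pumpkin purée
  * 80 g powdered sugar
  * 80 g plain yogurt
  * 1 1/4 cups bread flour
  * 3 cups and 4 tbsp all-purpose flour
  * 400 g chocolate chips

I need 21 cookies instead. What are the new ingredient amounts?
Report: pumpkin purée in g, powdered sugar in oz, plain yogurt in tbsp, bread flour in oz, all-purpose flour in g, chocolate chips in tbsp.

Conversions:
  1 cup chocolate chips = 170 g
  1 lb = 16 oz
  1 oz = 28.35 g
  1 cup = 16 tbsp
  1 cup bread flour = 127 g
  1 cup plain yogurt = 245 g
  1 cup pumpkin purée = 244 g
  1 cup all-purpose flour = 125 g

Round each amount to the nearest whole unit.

pumpkin purée: 769 g; powdered sugar: 4 oz; plain yogurt: 7 tbsp; bread flour: 8 oz; all-purpose flour: 569 g; chocolate chips: 53 tbsp

Scaling factor: 21/15 = 7/5 = 1.4.
pumpkin purée: 2.25 cup × 7/5 × 244 g/cup ≈ 769 g
powdered sugar: 80 g × 7/5 ÷ 28.35 g/oz ≈ 4 oz
plain yogurt: 80 g × 7/5 ÷ 245 g/cup × 16 tbsp/cup ≈ 7 tbsp
bread flour: 1.25 cup × 7/5 × 127 g/cup ÷ 28.35 g/oz ≈ 8 oz
all-purpose flour: (3 cup + 4 tbsp = 3.25 cup) × 7/5 × 125 g/cup ≈ 569 g
chocolate chips: 400 g × 7/5 ÷ 170 g/cup × 16 tbsp/cup ≈ 53 tbsp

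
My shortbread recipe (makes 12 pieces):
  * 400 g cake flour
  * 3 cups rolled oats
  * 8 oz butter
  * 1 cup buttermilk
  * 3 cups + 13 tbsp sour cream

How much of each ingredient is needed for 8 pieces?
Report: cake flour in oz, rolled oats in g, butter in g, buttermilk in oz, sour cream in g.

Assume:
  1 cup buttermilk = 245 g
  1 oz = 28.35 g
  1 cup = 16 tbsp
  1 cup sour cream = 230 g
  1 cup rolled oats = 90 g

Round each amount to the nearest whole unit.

Scaling factor: 8/12 = 2/3.
cake flour: 400 g × 2/3 ÷ 28.35 g/oz ≈ 9 oz
rolled oats: 3 cup × 2/3 × 90 g/cup = 180 g
butter: 8 oz × 2/3 × 28.35 g/oz ≈ 151 g
buttermilk: 1 cup × 2/3 × 245 g/cup ÷ 28.35 g/oz ≈ 6 oz
sour cream: (3 cup + 13 tbsp = 3.8125 cup) × 2/3 × 230 g/cup ≈ 585 g

cake flour: 9 oz; rolled oats: 180 g; butter: 151 g; buttermilk: 6 oz; sour cream: 585 g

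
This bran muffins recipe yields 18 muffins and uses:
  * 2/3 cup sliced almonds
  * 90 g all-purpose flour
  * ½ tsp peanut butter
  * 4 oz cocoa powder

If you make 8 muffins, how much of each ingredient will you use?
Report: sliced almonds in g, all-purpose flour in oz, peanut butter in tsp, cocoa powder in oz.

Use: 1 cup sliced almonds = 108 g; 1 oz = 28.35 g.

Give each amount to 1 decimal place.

Scaling factor: 8/18 = 4/9.
sliced almonds: 2/3 cup × 4/9 × 108 g/cup = 32.0 g
all-purpose flour: 90 g × 4/9 ÷ 28.35 g/oz ≈ 1.4 oz
peanut butter: 0.5 tsp × 4/9 ≈ 0.2 tsp
cocoa powder: 4 oz × 4/9 ≈ 1.8 oz

sliced almonds: 32.0 g; all-purpose flour: 1.4 oz; peanut butter: 0.2 tsp; cocoa powder: 1.8 oz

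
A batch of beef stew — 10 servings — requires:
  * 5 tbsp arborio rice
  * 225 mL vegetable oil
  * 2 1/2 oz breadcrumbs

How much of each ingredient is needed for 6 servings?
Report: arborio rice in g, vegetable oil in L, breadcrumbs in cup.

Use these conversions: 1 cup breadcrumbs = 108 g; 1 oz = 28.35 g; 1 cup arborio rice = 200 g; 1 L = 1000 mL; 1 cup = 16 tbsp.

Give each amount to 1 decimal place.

arborio rice: 37.5 g; vegetable oil: 0.1 L; breadcrumbs: 0.4 cup

Scaling factor: 6/10 = 3/5 = 0.6.
arborio rice: 5 tbsp × 3/5 ÷ 16 tbsp/cup × 200 g/cup = 37.5 g
vegetable oil: 225 mL × 3/5 ÷ 1000 mL/L ≈ 0.1 L
breadcrumbs: 2.5 oz × 3/5 × 28.35 g/oz ÷ 108 g/cup ≈ 0.4 cup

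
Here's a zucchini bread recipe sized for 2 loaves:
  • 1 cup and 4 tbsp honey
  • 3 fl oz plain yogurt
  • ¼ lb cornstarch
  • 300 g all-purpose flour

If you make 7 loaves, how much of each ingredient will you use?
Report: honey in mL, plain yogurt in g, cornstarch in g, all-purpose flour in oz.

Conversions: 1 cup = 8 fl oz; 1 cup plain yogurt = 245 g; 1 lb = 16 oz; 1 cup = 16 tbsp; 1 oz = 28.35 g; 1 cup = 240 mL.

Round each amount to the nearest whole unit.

Scaling factor: 7/2 = 3.5.
honey: (1 cup + 4 tbsp = 1.25 cup) × 7/2 × 240 mL/cup = 1050 mL
plain yogurt: 3 fl oz × 7/2 ÷ 8 fl oz/cup × 245 g/cup ≈ 322 g
cornstarch: 0.25 lb × 7/2 × 16 oz/lb × 28.35 g/oz ≈ 397 g
all-purpose flour: 300 g × 7/2 ÷ 28.35 g/oz ≈ 37 oz

honey: 1050 mL; plain yogurt: 322 g; cornstarch: 397 g; all-purpose flour: 37 oz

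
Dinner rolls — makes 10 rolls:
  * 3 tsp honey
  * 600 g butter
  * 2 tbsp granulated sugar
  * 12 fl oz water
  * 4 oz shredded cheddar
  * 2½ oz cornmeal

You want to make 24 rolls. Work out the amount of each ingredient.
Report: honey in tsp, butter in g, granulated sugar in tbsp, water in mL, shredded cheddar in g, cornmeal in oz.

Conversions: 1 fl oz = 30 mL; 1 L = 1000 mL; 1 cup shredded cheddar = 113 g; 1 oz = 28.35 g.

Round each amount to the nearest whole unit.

honey: 7 tsp; butter: 1440 g; granulated sugar: 5 tbsp; water: 864 mL; shredded cheddar: 272 g; cornmeal: 6 oz

Scaling factor: 24/10 = 12/5 = 2.4.
honey: 3 tsp × 12/5 ≈ 7 tsp
butter: 600 g × 12/5 = 1440 g
granulated sugar: 2 tbsp × 12/5 ≈ 5 tbsp
water: 12 fl oz × 12/5 × 30 mL/fl oz = 864 mL
shredded cheddar: 4 oz × 12/5 × 28.35 g/oz ≈ 272 g
cornmeal: 2.5 oz × 12/5 = 6 oz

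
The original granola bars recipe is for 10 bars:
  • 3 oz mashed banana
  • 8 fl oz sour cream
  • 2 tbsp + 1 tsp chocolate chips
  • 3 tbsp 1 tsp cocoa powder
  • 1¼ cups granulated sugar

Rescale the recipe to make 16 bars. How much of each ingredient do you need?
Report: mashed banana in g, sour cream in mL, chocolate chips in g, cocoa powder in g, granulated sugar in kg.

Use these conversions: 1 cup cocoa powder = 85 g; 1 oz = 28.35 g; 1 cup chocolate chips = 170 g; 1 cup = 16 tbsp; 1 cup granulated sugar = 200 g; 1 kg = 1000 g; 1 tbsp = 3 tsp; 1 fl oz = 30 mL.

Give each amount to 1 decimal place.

mashed banana: 136.1 g; sour cream: 384.0 mL; chocolate chips: 39.7 g; cocoa powder: 28.3 g; granulated sugar: 0.4 kg

Scaling factor: 16/10 = 8/5 = 1.6.
mashed banana: 3 oz × 8/5 × 28.35 g/oz ≈ 136.1 g
sour cream: 8 fl oz × 8/5 × 30 mL/fl oz = 384.0 mL
chocolate chips: (2 tbsp + 1 tsp = 7/3 tbsp) × 8/5 ÷ 16 tbsp/cup × 170 g/cup ≈ 39.7 g
cocoa powder: (3 tbsp + 1 tsp = 10/3 tbsp) × 8/5 ÷ 16 tbsp/cup × 85 g/cup ≈ 28.3 g
granulated sugar: 1.25 cup × 8/5 × 200 g/cup ÷ 1000 g/kg = 0.4 kg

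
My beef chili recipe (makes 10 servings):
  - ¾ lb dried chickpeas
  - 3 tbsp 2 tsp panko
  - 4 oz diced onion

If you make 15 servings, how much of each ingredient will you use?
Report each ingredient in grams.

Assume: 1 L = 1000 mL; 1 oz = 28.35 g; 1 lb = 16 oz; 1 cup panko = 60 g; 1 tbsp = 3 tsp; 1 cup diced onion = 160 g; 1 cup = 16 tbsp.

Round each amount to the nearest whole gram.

Scaling factor: 15/10 = 3/2 = 1.5.
dried chickpeas: 0.75 lb × 3/2 × 16 oz/lb × 28.35 g/oz ≈ 510 g
panko: (3 tbsp + 2 tsp = 11/3 tbsp) × 3/2 ÷ 16 tbsp/cup × 60 g/cup ≈ 21 g
diced onion: 4 oz × 3/2 × 28.35 g/oz ≈ 170 g

dried chickpeas: 510 g; panko: 21 g; diced onion: 170 g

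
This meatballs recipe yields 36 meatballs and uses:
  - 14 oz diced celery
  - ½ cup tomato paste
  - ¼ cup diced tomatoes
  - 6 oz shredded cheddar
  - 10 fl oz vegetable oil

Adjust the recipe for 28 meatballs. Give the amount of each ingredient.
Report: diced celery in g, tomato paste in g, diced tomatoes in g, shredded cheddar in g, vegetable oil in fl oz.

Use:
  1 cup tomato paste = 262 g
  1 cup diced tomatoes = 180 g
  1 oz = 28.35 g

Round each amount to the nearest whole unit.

diced celery: 309 g; tomato paste: 102 g; diced tomatoes: 35 g; shredded cheddar: 132 g; vegetable oil: 8 fl oz

Scaling factor: 28/36 = 7/9.
diced celery: 14 oz × 7/9 × 28.35 g/oz ≈ 309 g
tomato paste: 0.5 cup × 7/9 × 262 g/cup ≈ 102 g
diced tomatoes: 0.25 cup × 7/9 × 180 g/cup = 35 g
shredded cheddar: 6 oz × 7/9 × 28.35 g/oz ≈ 132 g
vegetable oil: 10 fl oz × 7/9 ≈ 8 fl oz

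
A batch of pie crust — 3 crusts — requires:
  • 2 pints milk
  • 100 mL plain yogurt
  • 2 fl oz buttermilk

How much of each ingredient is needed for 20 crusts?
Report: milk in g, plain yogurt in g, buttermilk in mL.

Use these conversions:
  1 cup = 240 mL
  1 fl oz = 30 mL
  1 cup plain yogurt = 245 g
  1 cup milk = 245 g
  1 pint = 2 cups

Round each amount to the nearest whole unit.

milk: 6533 g; plain yogurt: 681 g; buttermilk: 400 mL

Scaling factor: 20/3.
milk: 2 pint × 20/3 × 2 cup/pint × 245 g/cup ≈ 6533 g
plain yogurt: 100 mL × 20/3 ÷ 240 mL/cup × 245 g/cup ≈ 681 g
buttermilk: 2 fl oz × 20/3 × 30 mL/fl oz = 400 mL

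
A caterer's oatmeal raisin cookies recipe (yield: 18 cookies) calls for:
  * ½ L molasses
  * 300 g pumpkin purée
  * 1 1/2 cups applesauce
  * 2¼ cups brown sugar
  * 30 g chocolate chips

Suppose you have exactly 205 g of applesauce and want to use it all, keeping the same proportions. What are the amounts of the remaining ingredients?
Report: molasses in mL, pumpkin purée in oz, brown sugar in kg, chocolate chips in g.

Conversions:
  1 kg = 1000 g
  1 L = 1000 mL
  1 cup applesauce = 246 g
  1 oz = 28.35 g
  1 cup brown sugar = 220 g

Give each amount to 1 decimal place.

The original recipe has 369 g of applesauce, so the scaling factor is 205 ÷ 369 = 5/9.
molasses: 0.5 L × 5/9 × 1000 mL/L ≈ 277.8 mL
pumpkin purée: 300 g × 5/9 ÷ 28.35 g/oz ≈ 5.9 oz
brown sugar: 2.25 cup × 5/9 × 220 g/cup ÷ 1000 g/kg ≈ 0.3 kg
chocolate chips: 30 g × 5/9 ≈ 16.7 g

molasses: 277.8 mL; pumpkin purée: 5.9 oz; brown sugar: 0.3 kg; chocolate chips: 16.7 g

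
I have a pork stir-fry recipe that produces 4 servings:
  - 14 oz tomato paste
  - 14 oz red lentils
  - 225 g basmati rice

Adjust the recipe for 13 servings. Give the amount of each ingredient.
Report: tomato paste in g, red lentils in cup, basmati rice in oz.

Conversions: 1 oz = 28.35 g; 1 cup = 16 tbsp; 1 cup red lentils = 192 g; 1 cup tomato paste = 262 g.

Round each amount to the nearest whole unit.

tomato paste: 1290 g; red lentils: 7 cup; basmati rice: 26 oz

Scaling factor: 13/4 = 3.25.
tomato paste: 14 oz × 13/4 × 28.35 g/oz ≈ 1290 g
red lentils: 14 oz × 13/4 × 28.35 g/oz ÷ 192 g/cup ≈ 7 cup
basmati rice: 225 g × 13/4 ÷ 28.35 g/oz ≈ 26 oz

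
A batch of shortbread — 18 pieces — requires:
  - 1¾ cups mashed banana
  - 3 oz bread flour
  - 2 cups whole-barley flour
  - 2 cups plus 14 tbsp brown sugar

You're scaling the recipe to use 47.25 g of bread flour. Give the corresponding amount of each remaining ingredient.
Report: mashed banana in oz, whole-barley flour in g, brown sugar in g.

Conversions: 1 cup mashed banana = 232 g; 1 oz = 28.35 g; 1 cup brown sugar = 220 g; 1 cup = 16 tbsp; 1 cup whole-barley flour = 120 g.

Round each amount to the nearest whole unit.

The original recipe has 85.05 g of bread flour, so the scaling factor is 47.25 ÷ 85.05 = 5/9.
mashed banana: 1.75 cup × 5/9 × 232 g/cup ÷ 28.35 g/oz ≈ 8 oz
whole-barley flour: 2 cup × 5/9 × 120 g/cup ≈ 133 g
brown sugar: (2 cup + 14 tbsp = 2.875 cup) × 5/9 × 220 g/cup ≈ 351 g

mashed banana: 8 oz; whole-barley flour: 133 g; brown sugar: 351 g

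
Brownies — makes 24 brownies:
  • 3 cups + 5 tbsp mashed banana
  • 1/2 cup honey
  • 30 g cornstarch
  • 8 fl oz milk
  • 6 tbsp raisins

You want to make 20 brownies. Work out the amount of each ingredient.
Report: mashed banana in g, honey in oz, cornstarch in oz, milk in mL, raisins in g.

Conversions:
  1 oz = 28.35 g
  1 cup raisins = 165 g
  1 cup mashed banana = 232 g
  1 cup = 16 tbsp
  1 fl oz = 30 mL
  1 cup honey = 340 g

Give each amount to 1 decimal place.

Scaling factor: 20/24 = 5/6.
mashed banana: (3 cup + 5 tbsp = 3.3125 cup) × 5/6 × 232 g/cup ≈ 640.4 g
honey: 0.5 cup × 5/6 × 340 g/cup ÷ 28.35 g/oz ≈ 5.0 oz
cornstarch: 30 g × 5/6 ÷ 28.35 g/oz ≈ 0.9 oz
milk: 8 fl oz × 5/6 × 30 mL/fl oz = 200.0 mL
raisins: 6 tbsp × 5/6 ÷ 16 tbsp/cup × 165 g/cup ≈ 51.6 g

mashed banana: 640.4 g; honey: 5.0 oz; cornstarch: 0.9 oz; milk: 200.0 mL; raisins: 51.6 g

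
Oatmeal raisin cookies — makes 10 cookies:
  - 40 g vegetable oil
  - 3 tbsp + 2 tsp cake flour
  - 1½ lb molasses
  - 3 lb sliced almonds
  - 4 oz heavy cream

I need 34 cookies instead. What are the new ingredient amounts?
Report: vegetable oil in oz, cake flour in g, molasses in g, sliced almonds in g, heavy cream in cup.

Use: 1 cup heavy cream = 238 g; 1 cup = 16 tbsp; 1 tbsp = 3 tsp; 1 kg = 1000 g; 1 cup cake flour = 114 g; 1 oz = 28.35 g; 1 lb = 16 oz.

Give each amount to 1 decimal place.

Scaling factor: 34/10 = 17/5 = 3.4.
vegetable oil: 40 g × 17/5 ÷ 28.35 g/oz ≈ 4.8 oz
cake flour: (3 tbsp + 2 tsp = 11/3 tbsp) × 17/5 ÷ 16 tbsp/cup × 114 g/cup ≈ 88.8 g
molasses: 1.5 lb × 17/5 × 16 oz/lb × 28.35 g/oz ≈ 2313.4 g
sliced almonds: 3 lb × 17/5 × 16 oz/lb × 28.35 g/oz ≈ 4626.7 g
heavy cream: 4 oz × 17/5 × 28.35 g/oz ÷ 238 g/cup ≈ 1.6 cup

vegetable oil: 4.8 oz; cake flour: 88.8 g; molasses: 2313.4 g; sliced almonds: 4626.7 g; heavy cream: 1.6 cup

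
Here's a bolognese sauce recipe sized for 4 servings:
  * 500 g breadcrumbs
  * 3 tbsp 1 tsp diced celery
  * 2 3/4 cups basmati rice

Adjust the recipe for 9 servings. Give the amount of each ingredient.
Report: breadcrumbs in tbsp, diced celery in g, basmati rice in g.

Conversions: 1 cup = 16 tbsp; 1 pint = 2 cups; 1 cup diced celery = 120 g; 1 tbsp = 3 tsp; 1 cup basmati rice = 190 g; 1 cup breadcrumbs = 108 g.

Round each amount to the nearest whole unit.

Scaling factor: 9/4 = 2.25.
breadcrumbs: 500 g × 9/4 ÷ 108 g/cup × 16 tbsp/cup ≈ 167 tbsp
diced celery: (3 tbsp + 1 tsp = 10/3 tbsp) × 9/4 ÷ 16 tbsp/cup × 120 g/cup ≈ 56 g
basmati rice: 2.75 cup × 9/4 × 190 g/cup ≈ 1176 g

breadcrumbs: 167 tbsp; diced celery: 56 g; basmati rice: 1176 g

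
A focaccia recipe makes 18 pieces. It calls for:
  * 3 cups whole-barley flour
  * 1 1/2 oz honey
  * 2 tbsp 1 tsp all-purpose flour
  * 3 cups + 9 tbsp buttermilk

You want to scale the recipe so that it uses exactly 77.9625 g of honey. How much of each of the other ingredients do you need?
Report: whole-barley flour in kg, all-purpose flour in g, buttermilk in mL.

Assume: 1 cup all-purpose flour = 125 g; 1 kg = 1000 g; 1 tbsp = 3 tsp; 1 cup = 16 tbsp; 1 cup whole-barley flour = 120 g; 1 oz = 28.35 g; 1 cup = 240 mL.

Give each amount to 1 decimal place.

whole-barley flour: 0.7 kg; all-purpose flour: 33.4 g; buttermilk: 1567.5 mL

The original recipe has 42.525 g of honey, so the scaling factor is 77.9625 ÷ 42.525 = 11/6.
whole-barley flour: 3 cup × 11/6 × 120 g/cup ÷ 1000 g/kg ≈ 0.7 kg
all-purpose flour: (2 tbsp + 1 tsp = 7/3 tbsp) × 11/6 ÷ 16 tbsp/cup × 125 g/cup ≈ 33.4 g
buttermilk: (3 cup + 9 tbsp = 3.5625 cup) × 11/6 × 240 mL/cup = 1567.5 mL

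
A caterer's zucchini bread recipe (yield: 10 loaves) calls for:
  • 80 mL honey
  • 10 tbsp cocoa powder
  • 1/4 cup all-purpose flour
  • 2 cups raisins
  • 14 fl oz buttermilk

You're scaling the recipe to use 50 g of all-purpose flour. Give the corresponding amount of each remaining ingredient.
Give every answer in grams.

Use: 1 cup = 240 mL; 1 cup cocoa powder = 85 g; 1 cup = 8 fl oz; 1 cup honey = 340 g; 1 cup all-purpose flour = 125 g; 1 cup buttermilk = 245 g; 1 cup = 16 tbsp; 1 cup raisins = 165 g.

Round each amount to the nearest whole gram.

honey: 181 g; cocoa powder: 85 g; raisins: 528 g; buttermilk: 686 g

The original recipe has 31.25 g of all-purpose flour, so the scaling factor is 50 ÷ 31.25 = 8/5 = 1.6.
honey: 80 mL × 8/5 ÷ 240 mL/cup × 340 g/cup ≈ 181 g
cocoa powder: 10 tbsp × 8/5 ÷ 16 tbsp/cup × 85 g/cup = 85 g
raisins: 2 cup × 8/5 × 165 g/cup = 528 g
buttermilk: 14 fl oz × 8/5 ÷ 8 fl oz/cup × 245 g/cup = 686 g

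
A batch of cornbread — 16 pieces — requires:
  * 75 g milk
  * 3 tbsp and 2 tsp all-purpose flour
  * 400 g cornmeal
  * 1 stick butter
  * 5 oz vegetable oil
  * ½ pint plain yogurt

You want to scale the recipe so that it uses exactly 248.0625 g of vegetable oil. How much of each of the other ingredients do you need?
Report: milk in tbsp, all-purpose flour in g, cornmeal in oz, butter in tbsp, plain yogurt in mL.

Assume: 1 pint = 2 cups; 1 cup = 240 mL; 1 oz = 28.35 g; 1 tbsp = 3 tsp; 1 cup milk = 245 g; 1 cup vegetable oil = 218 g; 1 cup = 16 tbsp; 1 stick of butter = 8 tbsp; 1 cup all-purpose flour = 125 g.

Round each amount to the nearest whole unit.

The original recipe has 141.75 g of vegetable oil, so the scaling factor is 248.0625 ÷ 141.75 = 7/4 = 1.75.
milk: 75 g × 7/4 ÷ 245 g/cup × 16 tbsp/cup ≈ 9 tbsp
all-purpose flour: (3 tbsp + 2 tsp = 11/3 tbsp) × 7/4 ÷ 16 tbsp/cup × 125 g/cup ≈ 50 g
cornmeal: 400 g × 7/4 ÷ 28.35 g/oz ≈ 25 oz
butter: 1 stick × 7/4 × 8 tbsp/stick = 14 tbsp
plain yogurt: 0.5 pint × 7/4 × 2 cup/pint × 240 mL/cup = 420 mL

milk: 9 tbsp; all-purpose flour: 50 g; cornmeal: 25 oz; butter: 14 tbsp; plain yogurt: 420 mL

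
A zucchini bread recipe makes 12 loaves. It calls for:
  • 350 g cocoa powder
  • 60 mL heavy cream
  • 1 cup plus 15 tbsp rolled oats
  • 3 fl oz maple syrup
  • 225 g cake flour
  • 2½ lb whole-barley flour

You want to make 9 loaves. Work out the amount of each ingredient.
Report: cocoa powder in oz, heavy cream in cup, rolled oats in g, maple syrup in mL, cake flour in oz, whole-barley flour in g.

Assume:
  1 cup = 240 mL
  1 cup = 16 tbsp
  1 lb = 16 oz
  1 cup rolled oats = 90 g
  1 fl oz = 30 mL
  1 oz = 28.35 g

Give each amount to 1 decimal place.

cocoa powder: 9.3 oz; heavy cream: 0.2 cup; rolled oats: 130.8 g; maple syrup: 67.5 mL; cake flour: 6.0 oz; whole-barley flour: 850.5 g

Scaling factor: 9/12 = 3/4 = 0.75.
cocoa powder: 350 g × 3/4 ÷ 28.35 g/oz ≈ 9.3 oz
heavy cream: 60 mL × 3/4 ÷ 240 mL/cup ≈ 0.2 cup
rolled oats: (1 cup + 15 tbsp = 1.9375 cup) × 3/4 × 90 g/cup ≈ 130.8 g
maple syrup: 3 fl oz × 3/4 × 30 mL/fl oz = 67.5 mL
cake flour: 225 g × 3/4 ÷ 28.35 g/oz ≈ 6.0 oz
whole-barley flour: 2.5 lb × 3/4 × 16 oz/lb × 28.35 g/oz = 850.5 g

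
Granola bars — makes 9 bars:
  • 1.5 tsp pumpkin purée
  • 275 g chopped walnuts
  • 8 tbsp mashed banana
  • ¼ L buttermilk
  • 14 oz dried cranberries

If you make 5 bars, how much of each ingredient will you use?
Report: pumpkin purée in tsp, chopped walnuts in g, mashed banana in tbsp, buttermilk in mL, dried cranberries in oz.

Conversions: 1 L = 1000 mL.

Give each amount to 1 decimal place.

pumpkin purée: 0.8 tsp; chopped walnuts: 152.8 g; mashed banana: 4.4 tbsp; buttermilk: 138.9 mL; dried cranberries: 7.8 oz

Scaling factor: 5/9.
pumpkin purée: 1.5 tsp × 5/9 ≈ 0.8 tsp
chopped walnuts: 275 g × 5/9 ≈ 152.8 g
mashed banana: 8 tbsp × 5/9 ≈ 4.4 tbsp
buttermilk: 0.25 L × 5/9 × 1000 mL/L ≈ 138.9 mL
dried cranberries: 14 oz × 5/9 ≈ 7.8 oz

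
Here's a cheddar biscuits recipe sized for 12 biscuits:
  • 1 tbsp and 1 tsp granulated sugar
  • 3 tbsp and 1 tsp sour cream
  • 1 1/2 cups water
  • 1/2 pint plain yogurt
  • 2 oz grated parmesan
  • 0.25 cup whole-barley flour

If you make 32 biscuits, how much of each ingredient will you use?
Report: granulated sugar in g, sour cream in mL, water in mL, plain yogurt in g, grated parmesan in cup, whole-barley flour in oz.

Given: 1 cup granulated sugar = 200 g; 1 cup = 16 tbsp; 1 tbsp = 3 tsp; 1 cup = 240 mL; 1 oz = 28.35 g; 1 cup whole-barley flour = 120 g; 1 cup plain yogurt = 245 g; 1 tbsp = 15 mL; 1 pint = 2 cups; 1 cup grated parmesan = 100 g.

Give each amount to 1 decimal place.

Scaling factor: 32/12 = 8/3.
granulated sugar: (1 tbsp + 1 tsp = 4/3 tbsp) × 8/3 ÷ 16 tbsp/cup × 200 g/cup ≈ 44.4 g
sour cream: (3 tbsp + 1 tsp = 10/3 tbsp) × 8/3 × 15 mL/tbsp ≈ 133.3 mL
water: 1.5 cup × 8/3 × 240 mL/cup = 960.0 mL
plain yogurt: 0.5 pint × 8/3 × 2 cup/pint × 245 g/cup ≈ 653.3 g
grated parmesan: 2 oz × 8/3 × 28.35 g/oz ÷ 100 g/cup ≈ 1.5 cup
whole-barley flour: 0.25 cup × 8/3 × 120 g/cup ÷ 28.35 g/oz ≈ 2.8 oz

granulated sugar: 44.4 g; sour cream: 133.3 mL; water: 960.0 mL; plain yogurt: 653.3 g; grated parmesan: 1.5 cup; whole-barley flour: 2.8 oz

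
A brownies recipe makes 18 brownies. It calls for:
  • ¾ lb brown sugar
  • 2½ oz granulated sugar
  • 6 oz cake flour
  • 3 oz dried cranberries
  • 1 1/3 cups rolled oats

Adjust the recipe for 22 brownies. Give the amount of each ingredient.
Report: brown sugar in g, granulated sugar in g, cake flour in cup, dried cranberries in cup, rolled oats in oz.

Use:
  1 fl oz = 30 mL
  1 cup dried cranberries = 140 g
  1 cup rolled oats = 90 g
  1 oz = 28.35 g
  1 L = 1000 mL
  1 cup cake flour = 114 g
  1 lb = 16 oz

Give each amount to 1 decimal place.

Scaling factor: 22/18 = 11/9.
brown sugar: 0.75 lb × 11/9 × 16 oz/lb × 28.35 g/oz = 415.8 g
granulated sugar: 2.5 oz × 11/9 × 28.35 g/oz ≈ 86.6 g
cake flour: 6 oz × 11/9 × 28.35 g/oz ÷ 114 g/cup ≈ 1.8 cup
dried cranberries: 3 oz × 11/9 × 28.35 g/oz ÷ 140 g/cup ≈ 0.7 cup
rolled oats: 4/3 cup × 11/9 × 90 g/cup ÷ 28.35 g/oz ≈ 5.2 oz

brown sugar: 415.8 g; granulated sugar: 86.6 g; cake flour: 1.8 cup; dried cranberries: 0.7 cup; rolled oats: 5.2 oz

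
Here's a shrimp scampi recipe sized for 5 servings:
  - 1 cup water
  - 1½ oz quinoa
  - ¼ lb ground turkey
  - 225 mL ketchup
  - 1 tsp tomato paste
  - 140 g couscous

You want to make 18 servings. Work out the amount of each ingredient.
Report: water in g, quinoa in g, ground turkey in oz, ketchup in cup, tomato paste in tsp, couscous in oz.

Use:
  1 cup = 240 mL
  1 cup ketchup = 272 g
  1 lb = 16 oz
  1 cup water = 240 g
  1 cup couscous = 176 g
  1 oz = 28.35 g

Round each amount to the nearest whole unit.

Scaling factor: 18/5 = 3.6.
water: 1 cup × 18/5 × 240 g/cup = 864 g
quinoa: 1.5 oz × 18/5 × 28.35 g/oz ≈ 153 g
ground turkey: 0.25 lb × 18/5 × 16 oz/lb ≈ 14 oz
ketchup: 225 mL × 18/5 ÷ 240 mL/cup ≈ 3 cup
tomato paste: 1 tsp × 18/5 ≈ 4 tsp
couscous: 140 g × 18/5 ÷ 28.35 g/oz ≈ 18 oz

water: 864 g; quinoa: 153 g; ground turkey: 14 oz; ketchup: 3 cup; tomato paste: 4 tsp; couscous: 18 oz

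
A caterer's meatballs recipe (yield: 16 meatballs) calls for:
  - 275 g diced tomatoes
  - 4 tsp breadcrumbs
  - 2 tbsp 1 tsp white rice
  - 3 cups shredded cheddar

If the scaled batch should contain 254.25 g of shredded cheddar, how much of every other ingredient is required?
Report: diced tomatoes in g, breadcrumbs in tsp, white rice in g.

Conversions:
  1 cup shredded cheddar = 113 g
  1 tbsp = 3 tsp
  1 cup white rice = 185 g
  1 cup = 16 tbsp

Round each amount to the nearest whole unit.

diced tomatoes: 206 g; breadcrumbs: 3 tsp; white rice: 20 g

The original recipe has 339 g of shredded cheddar, so the scaling factor is 254.25 ÷ 339 = 3/4 = 0.75.
diced tomatoes: 275 g × 3/4 ≈ 206 g
breadcrumbs: 4 tsp × 3/4 = 3 tsp
white rice: (2 tbsp + 1 tsp = 7/3 tbsp) × 3/4 ÷ 16 tbsp/cup × 185 g/cup ≈ 20 g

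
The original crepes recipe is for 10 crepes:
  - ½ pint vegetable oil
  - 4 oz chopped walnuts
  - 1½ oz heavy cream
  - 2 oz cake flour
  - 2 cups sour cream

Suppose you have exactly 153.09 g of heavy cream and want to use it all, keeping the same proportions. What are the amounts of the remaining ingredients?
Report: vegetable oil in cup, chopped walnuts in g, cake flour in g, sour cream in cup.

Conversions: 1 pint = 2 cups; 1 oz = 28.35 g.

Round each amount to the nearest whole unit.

The original recipe has 42.525 g of heavy cream, so the scaling factor is 153.09 ÷ 42.525 = 18/5 = 3.6.
vegetable oil: 0.5 pint × 18/5 × 2 cup/pint ≈ 4 cup
chopped walnuts: 4 oz × 18/5 × 28.35 g/oz ≈ 408 g
cake flour: 2 oz × 18/5 × 28.35 g/oz ≈ 204 g
sour cream: 2 cup × 18/5 ≈ 7 cup

vegetable oil: 4 cup; chopped walnuts: 408 g; cake flour: 204 g; sour cream: 7 cup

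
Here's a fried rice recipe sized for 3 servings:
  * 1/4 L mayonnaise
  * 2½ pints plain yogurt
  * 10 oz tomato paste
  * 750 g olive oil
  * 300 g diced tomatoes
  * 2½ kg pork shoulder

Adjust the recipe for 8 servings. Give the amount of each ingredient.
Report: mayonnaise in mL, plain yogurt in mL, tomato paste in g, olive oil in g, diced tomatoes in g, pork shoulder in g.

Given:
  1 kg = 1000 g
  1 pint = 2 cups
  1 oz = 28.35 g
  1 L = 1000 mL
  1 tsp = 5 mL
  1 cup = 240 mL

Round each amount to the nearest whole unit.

mayonnaise: 667 mL; plain yogurt: 3200 mL; tomato paste: 756 g; olive oil: 2000 g; diced tomatoes: 800 g; pork shoulder: 6667 g

Scaling factor: 8/3.
mayonnaise: 0.25 L × 8/3 × 1000 mL/L ≈ 667 mL
plain yogurt: 2.5 pint × 8/3 × 2 cup/pint × 240 mL/cup = 3200 mL
tomato paste: 10 oz × 8/3 × 28.35 g/oz = 756 g
olive oil: 750 g × 8/3 = 2000 g
diced tomatoes: 300 g × 8/3 = 800 g
pork shoulder: 2.5 kg × 8/3 × 1000 g/kg ≈ 6667 g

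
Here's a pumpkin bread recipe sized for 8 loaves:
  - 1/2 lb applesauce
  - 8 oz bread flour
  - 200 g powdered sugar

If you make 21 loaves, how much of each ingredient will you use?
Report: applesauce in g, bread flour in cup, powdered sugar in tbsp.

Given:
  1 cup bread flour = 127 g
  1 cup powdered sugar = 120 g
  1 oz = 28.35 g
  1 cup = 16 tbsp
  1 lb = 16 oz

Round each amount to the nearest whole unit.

Scaling factor: 21/8 = 2.625.
applesauce: 0.5 lb × 21/8 × 16 oz/lb × 28.35 g/oz ≈ 595 g
bread flour: 8 oz × 21/8 × 28.35 g/oz ÷ 127 g/cup ≈ 5 cup
powdered sugar: 200 g × 21/8 ÷ 120 g/cup × 16 tbsp/cup = 70 tbsp

applesauce: 595 g; bread flour: 5 cup; powdered sugar: 70 tbsp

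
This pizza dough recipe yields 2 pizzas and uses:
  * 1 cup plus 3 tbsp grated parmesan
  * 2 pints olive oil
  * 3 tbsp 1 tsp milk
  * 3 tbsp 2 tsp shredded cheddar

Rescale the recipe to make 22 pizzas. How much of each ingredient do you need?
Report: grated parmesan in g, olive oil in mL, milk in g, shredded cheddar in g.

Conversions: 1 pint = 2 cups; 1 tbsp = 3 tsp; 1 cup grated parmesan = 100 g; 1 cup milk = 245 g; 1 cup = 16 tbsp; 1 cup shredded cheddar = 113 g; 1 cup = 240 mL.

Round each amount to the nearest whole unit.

grated parmesan: 1306 g; olive oil: 10560 mL; milk: 561 g; shredded cheddar: 285 g

Scaling factor: 22/2 = 11.
grated parmesan: (1 cup + 3 tbsp = 1.1875 cup) × 11 × 100 g/cup ≈ 1306 g
olive oil: 2 pint × 11 × 2 cup/pint × 240 mL/cup = 10560 mL
milk: (3 tbsp + 1 tsp = 10/3 tbsp) × 11 ÷ 16 tbsp/cup × 245 g/cup ≈ 561 g
shredded cheddar: (3 tbsp + 2 tsp = 11/3 tbsp) × 11 ÷ 16 tbsp/cup × 113 g/cup ≈ 285 g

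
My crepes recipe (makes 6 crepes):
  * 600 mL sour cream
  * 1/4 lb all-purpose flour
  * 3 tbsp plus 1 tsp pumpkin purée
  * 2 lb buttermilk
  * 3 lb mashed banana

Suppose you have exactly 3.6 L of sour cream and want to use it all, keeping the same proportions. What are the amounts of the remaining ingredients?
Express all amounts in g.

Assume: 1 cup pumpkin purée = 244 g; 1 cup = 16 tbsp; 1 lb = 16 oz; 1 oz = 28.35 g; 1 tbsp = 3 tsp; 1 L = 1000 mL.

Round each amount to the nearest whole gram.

all-purpose flour: 680 g; pumpkin purée: 305 g; buttermilk: 5443 g; mashed banana: 8165 g

The original recipe has 0.6 L of sour cream, so the scaling factor is 3.6 ÷ 0.6 = 6.
all-purpose flour: 0.25 lb × 6 × 16 oz/lb × 28.35 g/oz ≈ 680 g
pumpkin purée: (3 tbsp + 1 tsp = 10/3 tbsp) × 6 ÷ 16 tbsp/cup × 244 g/cup = 305 g
buttermilk: 2 lb × 6 × 16 oz/lb × 28.35 g/oz ≈ 5443 g
mashed banana: 3 lb × 6 × 16 oz/lb × 28.35 g/oz ≈ 8165 g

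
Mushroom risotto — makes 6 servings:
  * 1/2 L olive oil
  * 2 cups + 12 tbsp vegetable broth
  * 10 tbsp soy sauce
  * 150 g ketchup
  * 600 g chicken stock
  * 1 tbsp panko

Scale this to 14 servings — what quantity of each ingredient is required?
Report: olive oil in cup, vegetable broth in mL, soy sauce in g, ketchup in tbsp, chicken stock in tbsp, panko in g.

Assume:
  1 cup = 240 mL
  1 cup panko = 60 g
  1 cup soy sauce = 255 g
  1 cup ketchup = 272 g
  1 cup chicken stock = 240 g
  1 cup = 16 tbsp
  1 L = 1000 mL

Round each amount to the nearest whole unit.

Scaling factor: 14/6 = 7/3.
olive oil: 0.5 L × 7/3 × 1000 mL/L ÷ 240 mL/cup ≈ 5 cup
vegetable broth: (2 cup + 12 tbsp = 2.75 cup) × 7/3 × 240 mL/cup = 1540 mL
soy sauce: 10 tbsp × 7/3 ÷ 16 tbsp/cup × 255 g/cup ≈ 372 g
ketchup: 150 g × 7/3 ÷ 272 g/cup × 16 tbsp/cup ≈ 21 tbsp
chicken stock: 600 g × 7/3 ÷ 240 g/cup × 16 tbsp/cup ≈ 93 tbsp
panko: 1 tbsp × 7/3 ÷ 16 tbsp/cup × 60 g/cup ≈ 9 g

olive oil: 5 cup; vegetable broth: 1540 mL; soy sauce: 372 g; ketchup: 21 tbsp; chicken stock: 93 tbsp; panko: 9 g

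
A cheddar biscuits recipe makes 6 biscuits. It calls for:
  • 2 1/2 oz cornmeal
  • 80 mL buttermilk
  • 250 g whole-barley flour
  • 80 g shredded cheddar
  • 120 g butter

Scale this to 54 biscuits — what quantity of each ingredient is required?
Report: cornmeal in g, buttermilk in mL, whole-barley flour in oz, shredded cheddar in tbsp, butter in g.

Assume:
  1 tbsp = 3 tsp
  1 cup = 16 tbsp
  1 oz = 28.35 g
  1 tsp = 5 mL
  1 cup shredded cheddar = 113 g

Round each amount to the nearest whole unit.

cornmeal: 638 g; buttermilk: 720 mL; whole-barley flour: 79 oz; shredded cheddar: 102 tbsp; butter: 1080 g

Scaling factor: 54/6 = 9.
cornmeal: 2.5 oz × 9 × 28.35 g/oz ≈ 638 g
buttermilk: 80 mL × 9 = 720 mL
whole-barley flour: 250 g × 9 ÷ 28.35 g/oz ≈ 79 oz
shredded cheddar: 80 g × 9 ÷ 113 g/cup × 16 tbsp/cup ≈ 102 tbsp
butter: 120 g × 9 = 1080 g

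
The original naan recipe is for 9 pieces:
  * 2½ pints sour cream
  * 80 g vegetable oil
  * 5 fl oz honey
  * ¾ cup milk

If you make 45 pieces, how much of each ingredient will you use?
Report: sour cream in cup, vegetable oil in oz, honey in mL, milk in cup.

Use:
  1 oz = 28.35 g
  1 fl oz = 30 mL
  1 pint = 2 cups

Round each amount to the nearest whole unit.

Scaling factor: 45/9 = 5.
sour cream: 2.5 pint × 5 × 2 cup/pint = 25 cup
vegetable oil: 80 g × 5 ÷ 28.35 g/oz ≈ 14 oz
honey: 5 fl oz × 5 × 30 mL/fl oz = 750 mL
milk: 0.75 cup × 5 ≈ 4 cup

sour cream: 25 cup; vegetable oil: 14 oz; honey: 750 mL; milk: 4 cup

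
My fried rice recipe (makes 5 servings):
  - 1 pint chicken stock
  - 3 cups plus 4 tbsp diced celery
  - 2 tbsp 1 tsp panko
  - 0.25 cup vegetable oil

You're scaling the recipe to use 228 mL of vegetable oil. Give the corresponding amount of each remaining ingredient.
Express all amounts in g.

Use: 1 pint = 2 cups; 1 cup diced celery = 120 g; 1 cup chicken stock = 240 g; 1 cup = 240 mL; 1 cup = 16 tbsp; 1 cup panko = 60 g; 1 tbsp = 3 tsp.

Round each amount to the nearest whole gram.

The original recipe has 60 mL of vegetable oil, so the scaling factor is 228 ÷ 60 = 19/5 = 3.8.
chicken stock: 1 pint × 19/5 × 2 cup/pint × 240 g/cup = 1824 g
diced celery: (3 cup + 4 tbsp = 3.25 cup) × 19/5 × 120 g/cup = 1482 g
panko: (2 tbsp + 1 tsp = 7/3 tbsp) × 19/5 ÷ 16 tbsp/cup × 60 g/cup ≈ 33 g

chicken stock: 1824 g; diced celery: 1482 g; panko: 33 g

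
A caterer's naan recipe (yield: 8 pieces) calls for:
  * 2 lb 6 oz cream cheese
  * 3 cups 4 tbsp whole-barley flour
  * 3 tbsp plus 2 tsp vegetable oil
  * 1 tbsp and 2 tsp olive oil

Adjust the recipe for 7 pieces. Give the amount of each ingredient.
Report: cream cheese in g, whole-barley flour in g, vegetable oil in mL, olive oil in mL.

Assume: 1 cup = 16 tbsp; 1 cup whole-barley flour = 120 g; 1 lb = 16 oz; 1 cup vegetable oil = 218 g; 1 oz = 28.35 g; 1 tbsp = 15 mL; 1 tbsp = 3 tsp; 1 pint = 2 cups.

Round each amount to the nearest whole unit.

Scaling factor: 7/8 = 0.875.
cream cheese: (2 lb + 6 oz = 2.375 lb) × 7/8 × 16 oz/lb × 28.35 g/oz ≈ 943 g
whole-barley flour: (3 cup + 4 tbsp = 3.25 cup) × 7/8 × 120 g/cup ≈ 341 g
vegetable oil: (3 tbsp + 2 tsp = 11/3 tbsp) × 7/8 × 15 mL/tbsp ≈ 48 mL
olive oil: (1 tbsp + 2 tsp = 5/3 tbsp) × 7/8 × 15 mL/tbsp ≈ 22 mL

cream cheese: 943 g; whole-barley flour: 341 g; vegetable oil: 48 mL; olive oil: 22 mL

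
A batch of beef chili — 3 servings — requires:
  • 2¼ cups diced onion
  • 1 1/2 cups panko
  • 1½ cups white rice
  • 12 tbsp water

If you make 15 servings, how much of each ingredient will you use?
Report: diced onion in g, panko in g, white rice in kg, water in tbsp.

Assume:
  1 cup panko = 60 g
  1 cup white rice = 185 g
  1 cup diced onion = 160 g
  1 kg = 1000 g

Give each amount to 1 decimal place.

Scaling factor: 15/3 = 5.
diced onion: 2.25 cup × 5 × 160 g/cup = 1800.0 g
panko: 1.5 cup × 5 × 60 g/cup = 450.0 g
white rice: 1.5 cup × 5 × 185 g/cup ÷ 1000 g/kg ≈ 1.4 kg
water: 12 tbsp × 5 = 60.0 tbsp

diced onion: 1800.0 g; panko: 450.0 g; white rice: 1.4 kg; water: 60.0 tbsp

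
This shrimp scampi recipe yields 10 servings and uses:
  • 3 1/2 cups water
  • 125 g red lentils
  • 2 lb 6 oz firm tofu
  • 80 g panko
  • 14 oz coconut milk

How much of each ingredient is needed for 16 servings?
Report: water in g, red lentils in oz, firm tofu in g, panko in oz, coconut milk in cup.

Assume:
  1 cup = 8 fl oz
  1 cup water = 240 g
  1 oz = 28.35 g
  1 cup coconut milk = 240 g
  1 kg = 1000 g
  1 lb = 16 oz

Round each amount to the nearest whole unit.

Scaling factor: 16/10 = 8/5 = 1.6.
water: 3.5 cup × 8/5 × 240 g/cup = 1344 g
red lentils: 125 g × 8/5 ÷ 28.35 g/oz ≈ 7 oz
firm tofu: (2 lb + 6 oz = 2.375 lb) × 8/5 × 16 oz/lb × 28.35 g/oz ≈ 1724 g
panko: 80 g × 8/5 ÷ 28.35 g/oz ≈ 5 oz
coconut milk: 14 oz × 8/5 × 28.35 g/oz ÷ 240 g/cup ≈ 3 cup

water: 1344 g; red lentils: 7 oz; firm tofu: 1724 g; panko: 5 oz; coconut milk: 3 cup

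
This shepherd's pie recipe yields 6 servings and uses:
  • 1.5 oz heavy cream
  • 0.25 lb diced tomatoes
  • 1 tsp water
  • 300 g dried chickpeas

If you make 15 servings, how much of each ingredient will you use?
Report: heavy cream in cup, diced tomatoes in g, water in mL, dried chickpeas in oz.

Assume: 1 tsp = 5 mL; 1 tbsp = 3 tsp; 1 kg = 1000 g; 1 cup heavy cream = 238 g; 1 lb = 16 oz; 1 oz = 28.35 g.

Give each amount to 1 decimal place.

heavy cream: 0.4 cup; diced tomatoes: 283.5 g; water: 12.5 mL; dried chickpeas: 26.5 oz

Scaling factor: 15/6 = 5/2 = 2.5.
heavy cream: 1.5 oz × 5/2 × 28.35 g/oz ÷ 238 g/cup ≈ 0.4 cup
diced tomatoes: 0.25 lb × 5/2 × 16 oz/lb × 28.35 g/oz = 283.5 g
water: 1 tsp × 5/2 × 5 mL/tsp = 12.5 mL
dried chickpeas: 300 g × 5/2 ÷ 28.35 g/oz ≈ 26.5 oz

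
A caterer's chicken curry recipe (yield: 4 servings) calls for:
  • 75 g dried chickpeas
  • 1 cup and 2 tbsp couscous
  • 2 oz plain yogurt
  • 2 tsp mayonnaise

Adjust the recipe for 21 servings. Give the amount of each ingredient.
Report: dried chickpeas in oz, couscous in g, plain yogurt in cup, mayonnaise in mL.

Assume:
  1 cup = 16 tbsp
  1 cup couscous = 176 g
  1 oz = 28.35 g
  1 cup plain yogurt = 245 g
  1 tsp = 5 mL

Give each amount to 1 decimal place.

Scaling factor: 21/4 = 5.25.
dried chickpeas: 75 g × 21/4 ÷ 28.35 g/oz ≈ 13.9 oz
couscous: (1 cup + 2 tbsp = 1.125 cup) × 21/4 × 176 g/cup = 1039.5 g
plain yogurt: 2 oz × 21/4 × 28.35 g/oz ÷ 245 g/cup ≈ 1.2 cup
mayonnaise: 2 tsp × 21/4 × 5 mL/tsp = 52.5 mL

dried chickpeas: 13.9 oz; couscous: 1039.5 g; plain yogurt: 1.2 cup; mayonnaise: 52.5 mL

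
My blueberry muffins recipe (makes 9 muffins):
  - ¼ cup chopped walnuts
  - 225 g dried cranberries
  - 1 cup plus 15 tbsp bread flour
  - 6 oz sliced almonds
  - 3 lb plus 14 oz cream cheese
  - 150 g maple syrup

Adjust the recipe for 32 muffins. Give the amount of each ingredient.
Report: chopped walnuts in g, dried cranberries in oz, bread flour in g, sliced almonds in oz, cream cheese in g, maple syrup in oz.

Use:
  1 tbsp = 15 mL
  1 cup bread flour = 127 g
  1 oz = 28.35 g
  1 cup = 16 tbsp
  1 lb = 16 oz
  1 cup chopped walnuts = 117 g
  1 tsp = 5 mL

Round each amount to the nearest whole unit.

chopped walnuts: 104 g; dried cranberries: 28 oz; bread flour: 875 g; sliced almonds: 21 oz; cream cheese: 6250 g; maple syrup: 19 oz

Scaling factor: 32/9.
chopped walnuts: 0.25 cup × 32/9 × 117 g/cup = 104 g
dried cranberries: 225 g × 32/9 ÷ 28.35 g/oz ≈ 28 oz
bread flour: (1 cup + 15 tbsp = 1.9375 cup) × 32/9 × 127 g/cup ≈ 875 g
sliced almonds: 6 oz × 32/9 ≈ 21 oz
cream cheese: (3 lb + 14 oz = 3.875 lb) × 32/9 × 16 oz/lb × 28.35 g/oz ≈ 6250 g
maple syrup: 150 g × 32/9 ÷ 28.35 g/oz ≈ 19 oz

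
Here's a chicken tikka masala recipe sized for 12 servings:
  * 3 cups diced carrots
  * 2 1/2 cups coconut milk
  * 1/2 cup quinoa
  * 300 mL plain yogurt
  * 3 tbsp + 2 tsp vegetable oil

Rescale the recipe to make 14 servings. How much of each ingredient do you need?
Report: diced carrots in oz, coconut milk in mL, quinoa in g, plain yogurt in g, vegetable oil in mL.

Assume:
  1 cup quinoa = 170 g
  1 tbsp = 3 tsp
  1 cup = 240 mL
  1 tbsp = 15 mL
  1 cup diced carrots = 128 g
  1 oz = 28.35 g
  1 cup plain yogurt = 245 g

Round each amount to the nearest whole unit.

diced carrots: 16 oz; coconut milk: 700 mL; quinoa: 99 g; plain yogurt: 357 g; vegetable oil: 64 mL

Scaling factor: 14/12 = 7/6.
diced carrots: 3 cup × 7/6 × 128 g/cup ÷ 28.35 g/oz ≈ 16 oz
coconut milk: 2.5 cup × 7/6 × 240 mL/cup = 700 mL
quinoa: 0.5 cup × 7/6 × 170 g/cup ≈ 99 g
plain yogurt: 300 mL × 7/6 ÷ 240 mL/cup × 245 g/cup ≈ 357 g
vegetable oil: (3 tbsp + 2 tsp = 11/3 tbsp) × 7/6 × 15 mL/tbsp ≈ 64 mL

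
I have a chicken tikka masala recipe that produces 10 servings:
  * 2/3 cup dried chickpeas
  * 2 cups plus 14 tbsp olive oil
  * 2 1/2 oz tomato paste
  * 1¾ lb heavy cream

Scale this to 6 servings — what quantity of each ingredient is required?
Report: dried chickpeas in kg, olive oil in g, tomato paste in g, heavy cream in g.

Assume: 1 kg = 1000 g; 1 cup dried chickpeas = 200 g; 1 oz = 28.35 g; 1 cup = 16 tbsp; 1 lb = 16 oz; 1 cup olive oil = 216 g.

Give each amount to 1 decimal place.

dried chickpeas: 0.1 kg; olive oil: 372.6 g; tomato paste: 42.5 g; heavy cream: 476.3 g

Scaling factor: 6/10 = 3/5 = 0.6.
dried chickpeas: 2/3 cup × 3/5 × 200 g/cup ÷ 1000 g/kg ≈ 0.1 kg
olive oil: (2 cup + 14 tbsp = 2.875 cup) × 3/5 × 216 g/cup = 372.6 g
tomato paste: 2.5 oz × 3/5 × 28.35 g/oz ≈ 42.5 g
heavy cream: 1.75 lb × 3/5 × 16 oz/lb × 28.35 g/oz ≈ 476.3 g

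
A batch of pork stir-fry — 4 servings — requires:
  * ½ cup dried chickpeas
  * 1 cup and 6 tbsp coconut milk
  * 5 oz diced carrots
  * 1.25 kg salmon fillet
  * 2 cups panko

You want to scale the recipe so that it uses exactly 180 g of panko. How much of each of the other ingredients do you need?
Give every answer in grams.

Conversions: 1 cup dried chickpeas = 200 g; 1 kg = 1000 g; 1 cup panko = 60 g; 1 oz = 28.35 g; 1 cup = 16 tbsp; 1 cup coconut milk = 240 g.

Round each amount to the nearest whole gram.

The original recipe has 120 g of panko, so the scaling factor is 180 ÷ 120 = 3/2 = 1.5.
dried chickpeas: 0.5 cup × 3/2 × 200 g/cup = 150 g
coconut milk: (1 cup + 6 tbsp = 1.375 cup) × 3/2 × 240 g/cup = 495 g
diced carrots: 5 oz × 3/2 × 28.35 g/oz ≈ 213 g
salmon fillet: 1.25 kg × 3/2 × 1000 g/kg = 1875 g

dried chickpeas: 150 g; coconut milk: 495 g; diced carrots: 213 g; salmon fillet: 1875 g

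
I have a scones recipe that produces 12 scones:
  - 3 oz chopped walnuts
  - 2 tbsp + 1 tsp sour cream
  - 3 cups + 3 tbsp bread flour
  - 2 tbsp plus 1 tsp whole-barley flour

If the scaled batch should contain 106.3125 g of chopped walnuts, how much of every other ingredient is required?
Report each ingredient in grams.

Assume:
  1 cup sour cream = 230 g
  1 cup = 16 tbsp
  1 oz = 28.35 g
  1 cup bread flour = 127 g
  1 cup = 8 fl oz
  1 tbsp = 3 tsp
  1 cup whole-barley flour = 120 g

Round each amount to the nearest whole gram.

The original recipe has 85.05 g of chopped walnuts, so the scaling factor is 106.3125 ÷ 85.05 = 5/4 = 1.25.
sour cream: (2 tbsp + 1 tsp = 7/3 tbsp) × 5/4 ÷ 16 tbsp/cup × 230 g/cup ≈ 42 g
bread flour: (3 cup + 3 tbsp = 3.1875 cup) × 5/4 × 127 g/cup ≈ 506 g
whole-barley flour: (2 tbsp + 1 tsp = 7/3 tbsp) × 5/4 ÷ 16 tbsp/cup × 120 g/cup ≈ 22 g

sour cream: 42 g; bread flour: 506 g; whole-barley flour: 22 g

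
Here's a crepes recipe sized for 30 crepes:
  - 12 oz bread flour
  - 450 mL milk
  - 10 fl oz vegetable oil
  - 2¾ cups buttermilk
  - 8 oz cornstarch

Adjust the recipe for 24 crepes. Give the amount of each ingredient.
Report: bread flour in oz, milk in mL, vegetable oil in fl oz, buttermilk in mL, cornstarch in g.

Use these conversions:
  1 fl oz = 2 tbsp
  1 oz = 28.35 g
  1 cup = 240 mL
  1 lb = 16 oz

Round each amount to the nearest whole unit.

bread flour: 10 oz; milk: 360 mL; vegetable oil: 8 fl oz; buttermilk: 528 mL; cornstarch: 181 g

Scaling factor: 24/30 = 4/5 = 0.8.
bread flour: 12 oz × 4/5 ≈ 10 oz
milk: 450 mL × 4/5 = 360 mL
vegetable oil: 10 fl oz × 4/5 = 8 fl oz
buttermilk: 2.75 cup × 4/5 × 240 mL/cup = 528 mL
cornstarch: 8 oz × 4/5 × 28.35 g/oz ≈ 181 g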